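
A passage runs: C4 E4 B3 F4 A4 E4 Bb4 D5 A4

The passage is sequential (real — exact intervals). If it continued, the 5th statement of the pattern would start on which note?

The 3-note cells begin on C4, F4, Bb4 — each up a 4th from the last.
Extending the heads up a 4th: Eb5 → Ab5.

Ab5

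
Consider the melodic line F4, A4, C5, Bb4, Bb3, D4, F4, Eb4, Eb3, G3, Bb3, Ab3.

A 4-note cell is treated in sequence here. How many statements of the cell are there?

12 notes in groups of 4 gives 12/4 = 3 statements.
Starts: F4, Bb3, Eb3 — each down a 5th.

3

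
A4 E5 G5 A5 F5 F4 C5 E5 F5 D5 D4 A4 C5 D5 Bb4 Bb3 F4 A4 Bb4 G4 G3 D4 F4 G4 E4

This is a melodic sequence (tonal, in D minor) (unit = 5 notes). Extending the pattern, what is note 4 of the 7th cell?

C4

Grouping in 5s, the 4th note of each cell is A5, F5, D5, Bb4, G4.
Extending down a 3rd: E4 → C4.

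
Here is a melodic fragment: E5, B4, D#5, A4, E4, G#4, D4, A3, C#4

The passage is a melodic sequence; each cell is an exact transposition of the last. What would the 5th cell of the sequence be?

C3 G2 B2

Taking 3-note groups, the heads are E5, A4, D4: the pattern moves down a 5th.
Continuing the starts: G3 → C3.
Statement 5 starts on C3 and keeps the same exact contour: C3 G2 B2.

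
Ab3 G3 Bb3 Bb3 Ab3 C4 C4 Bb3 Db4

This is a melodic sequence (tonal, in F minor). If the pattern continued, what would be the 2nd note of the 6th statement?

Eb4

Grouping in 3s, the 2nd note of each cell is G3, Ab3, Bb3.
Carrying that up a 2nd forward: C4 → Db4 → Eb4.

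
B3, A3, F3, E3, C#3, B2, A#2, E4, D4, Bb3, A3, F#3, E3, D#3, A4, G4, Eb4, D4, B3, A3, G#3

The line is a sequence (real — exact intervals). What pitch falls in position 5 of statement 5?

A4

With 7-note cells, note 5 of each statement runs C#3, F#3, B3.
Carrying that up a 4th forward: E4 → A4.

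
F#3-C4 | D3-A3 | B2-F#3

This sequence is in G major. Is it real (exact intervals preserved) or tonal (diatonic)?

Every note is diatonic to G major.
Cell 1 has +6 semitones from note 1 to 2, but cell 2 has +7 — the interval quality changes while the contour stays the same, which is the hallmark of a tonal sequence.

tonal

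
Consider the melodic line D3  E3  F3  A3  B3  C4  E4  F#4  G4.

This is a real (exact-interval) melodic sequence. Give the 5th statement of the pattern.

Taking 3-note groups, the heads are D3, A3, E4: the pattern moves up a 5th.
Carrying on: B4 → F#5.
So cell 5 is F#5 G#5 A5.

F#5 G#5 A5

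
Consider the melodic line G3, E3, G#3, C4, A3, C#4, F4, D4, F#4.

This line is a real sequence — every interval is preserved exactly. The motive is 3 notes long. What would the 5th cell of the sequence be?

Eb5 C5 E5

Taking 3-note groups, the heads are G3, C4, F4: the pattern moves up a 4th.
Continuing the starts: Bb4 → Eb5.
From Eb5 the exact shape gives Eb5 C5 E5.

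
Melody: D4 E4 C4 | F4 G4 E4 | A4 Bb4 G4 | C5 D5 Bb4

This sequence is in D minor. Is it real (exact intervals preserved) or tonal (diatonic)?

Every note is diatonic to D minor.
Cell 1 has -4 semitones from note 2 to 3, but cell 2 has -3 — the interval quality changes while the contour stays the same, which is the hallmark of a tonal sequence.

tonal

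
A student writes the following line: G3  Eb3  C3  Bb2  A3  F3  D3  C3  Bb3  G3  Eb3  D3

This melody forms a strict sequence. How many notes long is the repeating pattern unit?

There are 12 notes; a 4-note unit gives 3 cells:
G3 Eb3 C3 Bb2 | A3 F3 D3 C3 | Bb3 G3 Eb3 D3
Each cell is the previous one up a 2nd — so the unit is 4 notes.

4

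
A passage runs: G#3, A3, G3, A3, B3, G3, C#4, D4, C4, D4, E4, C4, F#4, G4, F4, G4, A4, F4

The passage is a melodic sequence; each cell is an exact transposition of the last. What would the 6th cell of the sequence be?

Taking 6-note groups, the heads are G#3, C#4, F#4: the pattern moves up a 4th.
Continuing the starts: B4 → E5 → A5.
Statement 6 starts on A5 and keeps the same exact contour: A5 Bb5 Ab5 Bb5 C6 Ab5.

A5 Bb5 Ab5 Bb5 C6 Ab5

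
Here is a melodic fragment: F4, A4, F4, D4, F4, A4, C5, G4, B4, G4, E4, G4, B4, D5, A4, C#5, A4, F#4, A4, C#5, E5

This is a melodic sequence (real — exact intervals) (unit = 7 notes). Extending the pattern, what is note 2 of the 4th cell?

With 7-note cells, note 2 of each statement runs A4, B4, C#5.
One more up a 2nd gives D#5.

D#5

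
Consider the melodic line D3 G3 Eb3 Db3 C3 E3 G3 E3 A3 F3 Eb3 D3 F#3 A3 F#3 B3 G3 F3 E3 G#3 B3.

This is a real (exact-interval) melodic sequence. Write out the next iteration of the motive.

Unit = 7 notes; the statements start on D3, E3, F#3, moving up a 2nd each time.
So cell 4 is G#3 C#4 A3 G3 F#3 A#3 C#4.

G#3 C#4 A3 G3 F#3 A#3 C#4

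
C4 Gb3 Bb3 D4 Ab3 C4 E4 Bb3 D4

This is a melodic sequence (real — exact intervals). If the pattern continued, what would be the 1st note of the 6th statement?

A#4

Grouping in 3s, the 1st note of each cell is C4, D4, E4.
Extending up a 2nd: F#4 → G#4 → A#4.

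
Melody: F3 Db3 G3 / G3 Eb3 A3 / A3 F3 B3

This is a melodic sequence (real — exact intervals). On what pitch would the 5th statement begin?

Taking 3-note groups, the heads are F3, G3, A3: the pattern moves up a 2nd.
Continuing: B3 → C#4. Statement 5 starts on C#4.

C#4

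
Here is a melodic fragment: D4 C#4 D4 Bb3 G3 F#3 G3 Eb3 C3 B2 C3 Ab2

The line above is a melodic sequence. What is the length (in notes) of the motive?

4

Try groups of 4 (3 cells in 12 notes):
D4 C#4 D4 Bb3 | G3 F#3 G3 Eb3 | C3 B2 C3 Ab2
Each cell is the previous one down a 5th — so the unit is 4 notes.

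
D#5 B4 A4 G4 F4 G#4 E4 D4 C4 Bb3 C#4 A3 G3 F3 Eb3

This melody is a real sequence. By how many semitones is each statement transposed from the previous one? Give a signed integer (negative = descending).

The 5-note cells begin on D#5, G#4, C#4 — each down a 5th from the last.
D#5→G#4 is 68 − 75 = -7 semitones.

-7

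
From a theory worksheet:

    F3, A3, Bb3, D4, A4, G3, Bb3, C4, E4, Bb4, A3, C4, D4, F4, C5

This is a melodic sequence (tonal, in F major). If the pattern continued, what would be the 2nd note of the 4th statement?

The unit is 5 notes. Position-2 pitches of the 3 shown cells: A3, Bb3, C4.
From C4, up a 2nd gives D4.

D4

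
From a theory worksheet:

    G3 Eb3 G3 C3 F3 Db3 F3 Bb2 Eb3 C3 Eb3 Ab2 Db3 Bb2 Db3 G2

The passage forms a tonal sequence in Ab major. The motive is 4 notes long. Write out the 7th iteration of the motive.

Ab2 F2 Ab2 Db2

The 4-note cells begin on G3, F3, Eb3, Db3 — each down a 2nd from the last.
Continuing the starts: C3 → Bb2 → Ab2.
Statement 7 starts on Ab2 and keeps the same diatonic contour: Ab2 F2 Ab2 Db2.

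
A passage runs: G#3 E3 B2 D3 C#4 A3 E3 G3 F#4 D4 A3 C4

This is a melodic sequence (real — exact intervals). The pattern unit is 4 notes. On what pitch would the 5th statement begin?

E5

Unit = 4 notes; the statements start on G#3, C#4, F#4, moving up a 4th each time.
Extending the heads up a 4th: B4 → E5.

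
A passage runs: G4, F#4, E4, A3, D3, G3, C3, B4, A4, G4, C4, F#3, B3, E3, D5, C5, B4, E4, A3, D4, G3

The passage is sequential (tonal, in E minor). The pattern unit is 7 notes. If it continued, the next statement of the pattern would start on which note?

With a 7-note motive the entries are G4, B4, D5, each up a 3rd from the previous.
One more step up a 3rd gives F#5.

F#5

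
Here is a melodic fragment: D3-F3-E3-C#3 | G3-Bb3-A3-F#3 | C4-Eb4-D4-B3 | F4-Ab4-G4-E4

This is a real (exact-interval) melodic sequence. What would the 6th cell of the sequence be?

Eb5 Gb5 F5 D5

Unit = 4 notes; the statements start on D3, G3, C4, F4, moving up a 4th each time.
Extending up a 4th: Bb4 → Eb5.
So cell 6 is Eb5 Gb5 F5 D5.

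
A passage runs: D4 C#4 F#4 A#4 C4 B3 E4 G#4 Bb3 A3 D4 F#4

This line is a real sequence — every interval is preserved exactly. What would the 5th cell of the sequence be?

Unit = 4 notes; the statements start on D4, C4, Bb3, moving down a 2nd each time.
Carrying on: Ab3 → Gb3.
So cell 5 is Gb3 F3 Bb3 D4.

Gb3 F3 Bb3 D4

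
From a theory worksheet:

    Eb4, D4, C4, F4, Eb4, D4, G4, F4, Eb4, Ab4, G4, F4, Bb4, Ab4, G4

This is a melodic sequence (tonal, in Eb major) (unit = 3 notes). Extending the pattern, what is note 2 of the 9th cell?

Grouping in 3s, the 2nd note of each cell is D4, Eb4, F4, G4, Ab4.
Extending up a 2nd: Bb4 → C5 → D5 → Eb5.

Eb5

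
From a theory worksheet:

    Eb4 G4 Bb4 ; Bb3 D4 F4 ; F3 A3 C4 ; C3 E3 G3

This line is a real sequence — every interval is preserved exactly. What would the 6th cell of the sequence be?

With a 3-note motive the entries are Eb4, Bb3, F3, C3, each down a 4th from the previous.
Continuing the starts: G2 → D2.
From D2 the exact shape gives D2 F#2 A2.

D2 F#2 A2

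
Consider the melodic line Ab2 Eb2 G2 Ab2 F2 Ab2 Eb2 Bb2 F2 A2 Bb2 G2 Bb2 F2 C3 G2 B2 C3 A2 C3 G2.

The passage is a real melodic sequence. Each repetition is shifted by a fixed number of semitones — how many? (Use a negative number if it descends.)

Taking 7-note groups, the heads are Ab2, Bb2, C3: the pattern moves up a 2nd.
Counting half-steps from Ab2 to Bb2: 2.

2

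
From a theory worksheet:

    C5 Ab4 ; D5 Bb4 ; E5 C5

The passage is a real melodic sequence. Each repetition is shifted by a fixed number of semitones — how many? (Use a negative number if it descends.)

2

Taking 2-note groups, the heads are C5, D5, E5: the pattern moves up a 2nd.
C5 to D5 spans +2 semitones.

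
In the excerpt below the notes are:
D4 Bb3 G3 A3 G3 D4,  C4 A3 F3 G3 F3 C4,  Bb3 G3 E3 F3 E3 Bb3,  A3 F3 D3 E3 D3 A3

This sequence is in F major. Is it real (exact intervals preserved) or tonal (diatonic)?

Every note is diatonic to F major.
Cell 1 has -4 semitones from note 1 to 2, but cell 2 has -3 — the interval quality changes while the contour stays the same, which is the hallmark of a tonal sequence.

tonal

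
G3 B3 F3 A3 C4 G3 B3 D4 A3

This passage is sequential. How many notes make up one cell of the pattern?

There are 9 notes; a 3-note unit gives 3 cells:
G3 B3 F3 | A3 C4 G3 | B3 D4 A3
That's a consistent up a 2nd shift per cell, and no other grouping gives one.

3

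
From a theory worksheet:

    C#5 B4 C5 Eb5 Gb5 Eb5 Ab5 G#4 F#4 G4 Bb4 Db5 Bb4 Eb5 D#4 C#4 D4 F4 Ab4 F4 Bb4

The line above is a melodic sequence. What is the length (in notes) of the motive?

There are 21 notes; a 7-note unit gives 3 cells:
C#5 B4 C5 Eb5 Gb5 Eb5 Ab5 | G#4 F#4 G4 Bb4 Db5 Bb4 Eb5 | D#4 C#4 D4 F4 Ab4 F4 Bb4
Each cell is the previous one down a 4th — so the unit is 7 notes.

7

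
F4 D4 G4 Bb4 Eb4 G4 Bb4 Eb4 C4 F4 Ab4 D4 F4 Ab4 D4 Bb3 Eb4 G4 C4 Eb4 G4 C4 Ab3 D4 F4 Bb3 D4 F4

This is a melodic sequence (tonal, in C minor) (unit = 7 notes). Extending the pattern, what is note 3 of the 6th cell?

Bb3

With 7-note cells, note 3 of each statement runs G4, F4, Eb4, D4.
Each moves down a 2nd. Continuing: C4 → Bb3.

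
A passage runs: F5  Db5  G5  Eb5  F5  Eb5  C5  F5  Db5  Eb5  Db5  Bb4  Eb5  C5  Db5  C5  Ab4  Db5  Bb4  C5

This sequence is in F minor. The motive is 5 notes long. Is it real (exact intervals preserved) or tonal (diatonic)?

Every note is diatonic to F minor.
Cell 1 has -4 semitones from note 1 to 2, but cell 2 has -3 — the interval quality changes while the contour stays the same, which is the hallmark of a tonal sequence.

tonal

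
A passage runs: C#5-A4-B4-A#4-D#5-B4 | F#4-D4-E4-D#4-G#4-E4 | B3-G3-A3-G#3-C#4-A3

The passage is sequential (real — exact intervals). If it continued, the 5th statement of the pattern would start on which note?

A2

Taking 6-note groups, the heads are C#5, F#4, B3: the pattern moves down a 5th.
Extending the heads down a 5th: E3 → A2.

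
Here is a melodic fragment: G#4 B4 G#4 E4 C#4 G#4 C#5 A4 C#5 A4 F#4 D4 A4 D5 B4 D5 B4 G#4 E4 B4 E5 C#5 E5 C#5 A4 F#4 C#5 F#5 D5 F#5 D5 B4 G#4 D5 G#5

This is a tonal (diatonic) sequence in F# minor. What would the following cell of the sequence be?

With a 7-note motive the entries are G#4, A4, B4, C#5, D5, each up a 2nd from the previous.
From E5 the diatonic shape gives E5 G#5 E5 C#5 A4 E5 A5.

E5 G#5 E5 C#5 A4 E5 A5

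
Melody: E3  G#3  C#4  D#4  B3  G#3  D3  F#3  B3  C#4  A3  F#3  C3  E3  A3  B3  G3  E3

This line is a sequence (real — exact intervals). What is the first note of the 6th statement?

Gb2

Unit = 6 notes; the statements start on E3, D3, C3, moving down a 2nd each time.
Extending the heads down a 2nd: Bb2 → Ab2 → Gb2.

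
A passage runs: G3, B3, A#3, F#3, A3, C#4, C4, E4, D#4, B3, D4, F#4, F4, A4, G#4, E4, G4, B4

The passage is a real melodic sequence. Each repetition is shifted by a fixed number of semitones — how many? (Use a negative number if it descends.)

The 6-note cells begin on G3, C4, F4 — each up a 4th from the last.
G3→C4 is 60 − 55 = 5 semitones.

5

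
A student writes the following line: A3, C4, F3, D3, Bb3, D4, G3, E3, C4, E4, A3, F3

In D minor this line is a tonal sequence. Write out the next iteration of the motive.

With a 4-note motive the entries are A3, Bb3, C4, each up a 2nd from the previous.
Statement 4 starts on D4 and keeps the same diatonic contour: D4 F4 Bb3 G3.

D4 F4 Bb3 G3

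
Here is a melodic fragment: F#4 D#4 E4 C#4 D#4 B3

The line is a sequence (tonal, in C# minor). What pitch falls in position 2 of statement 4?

A3

Grouping in 2s, the 2nd note of each cell is D#4, C#4, B3.
Each moves down a 2nd; the next is A3.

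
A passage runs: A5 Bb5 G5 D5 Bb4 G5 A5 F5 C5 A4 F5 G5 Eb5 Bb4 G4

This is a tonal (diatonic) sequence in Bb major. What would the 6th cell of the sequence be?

Taking 5-note groups, the heads are A5, G5, F5: the pattern moves down a 2nd.
Continuing the starts: Eb5 → D5 → C5.
So cell 6 is C5 D5 Bb4 F4 D4.

C5 D5 Bb4 F4 D4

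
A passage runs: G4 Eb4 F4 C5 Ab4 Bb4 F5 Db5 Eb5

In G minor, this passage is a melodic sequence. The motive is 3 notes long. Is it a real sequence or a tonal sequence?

Each cell has the same semitone pattern (-4, 2) — intervals are preserved exactly.
And Ab4 lies outside G minor, so the sequence is real rather than tonal.

real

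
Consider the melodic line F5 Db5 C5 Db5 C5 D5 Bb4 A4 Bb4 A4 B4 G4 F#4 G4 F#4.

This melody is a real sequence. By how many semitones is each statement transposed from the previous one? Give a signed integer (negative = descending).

-3

With a 5-note motive the entries are F5, D5, B4, each down a 3rd from the previous.
Counting half-steps from F5 to D5: -3.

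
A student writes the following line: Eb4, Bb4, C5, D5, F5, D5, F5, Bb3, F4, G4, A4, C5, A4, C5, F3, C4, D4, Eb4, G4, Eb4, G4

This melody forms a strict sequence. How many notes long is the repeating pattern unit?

21 notes total. Splitting into 3 groups of 7:
Eb4 Bb4 C5 D5 F5 D5 F5 | Bb3 F4 G4 A4 C5 A4 C5 | F3 C4 D4 Eb4 G4 Eb4 G4
Every group is a transposition down a 4th of the one before; no shorter unit works.

7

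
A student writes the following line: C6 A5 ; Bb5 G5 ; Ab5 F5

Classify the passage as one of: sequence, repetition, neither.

sequence

Each 2-note cell is the previous one transposed down a 2nd.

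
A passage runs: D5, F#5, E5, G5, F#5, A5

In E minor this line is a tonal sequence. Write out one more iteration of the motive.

With a 2-note motive the entries are D5, E5, F#5, each up a 2nd from the previous.
So cell 4 is G5 B5.

G5 B5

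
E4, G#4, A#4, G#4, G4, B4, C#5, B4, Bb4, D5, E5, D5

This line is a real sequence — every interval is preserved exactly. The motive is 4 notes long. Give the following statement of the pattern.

Db5 F5 G5 F5

Taking 4-note groups, the heads are E4, G4, Bb4: the pattern moves up a 3rd.
Statement 4 starts on Db5 and keeps the same exact contour: Db5 F5 G5 F5.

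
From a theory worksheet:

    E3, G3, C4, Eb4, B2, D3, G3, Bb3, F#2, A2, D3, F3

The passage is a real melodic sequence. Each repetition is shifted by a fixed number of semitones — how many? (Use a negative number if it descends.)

With a 4-note motive the entries are E3, B2, F#2, each down a 4th from the previous.
Counting half-steps from E3 to B2: -5.

-5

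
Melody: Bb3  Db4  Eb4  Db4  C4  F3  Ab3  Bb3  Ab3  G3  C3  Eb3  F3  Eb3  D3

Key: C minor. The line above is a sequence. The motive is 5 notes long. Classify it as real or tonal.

real

Each cell has the same semitone pattern (3, 2, -2, -1) — intervals are preserved exactly.
And Db4 lies outside C minor, so the sequence is real rather than tonal.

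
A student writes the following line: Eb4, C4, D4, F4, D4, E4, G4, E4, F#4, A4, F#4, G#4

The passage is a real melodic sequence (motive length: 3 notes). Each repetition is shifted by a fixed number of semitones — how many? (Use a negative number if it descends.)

Taking 3-note groups, the heads are Eb4, F4, G4, A4: the pattern moves up a 2nd.
Eb4 to F4 spans +2 semitones.

2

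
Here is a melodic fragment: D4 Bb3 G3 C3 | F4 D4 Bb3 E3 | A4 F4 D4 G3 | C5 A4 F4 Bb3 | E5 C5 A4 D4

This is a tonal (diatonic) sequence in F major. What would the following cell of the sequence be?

G5 E5 C5 F4

With a 4-note motive the entries are D4, F4, A4, C5, E5, each up a 3rd from the previous.
So cell 6 is G5 E5 C5 F4.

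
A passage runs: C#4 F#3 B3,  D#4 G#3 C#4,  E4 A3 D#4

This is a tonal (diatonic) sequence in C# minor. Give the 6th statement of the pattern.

A4 D#4 G#4

Unit = 3 notes; the statements start on C#4, D#4, E4, moving up a 2nd each time.
Extending up a 2nd: F#4 → G#4 → A4.
So cell 6 is A4 D#4 G#4.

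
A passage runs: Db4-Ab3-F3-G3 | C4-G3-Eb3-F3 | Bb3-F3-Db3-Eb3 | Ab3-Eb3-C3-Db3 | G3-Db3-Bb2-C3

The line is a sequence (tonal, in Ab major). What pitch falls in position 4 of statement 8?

G2

With 4-note cells, note 4 of each statement runs G3, F3, Eb3, Db3, C3.
Carrying that down a 2nd forward: Bb2 → Ab2 → G2.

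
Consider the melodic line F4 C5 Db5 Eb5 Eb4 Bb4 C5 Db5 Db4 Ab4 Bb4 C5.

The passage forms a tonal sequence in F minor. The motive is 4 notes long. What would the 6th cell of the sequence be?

With a 4-note motive the entries are F4, Eb4, Db4, each down a 2nd from the previous.
Carrying on: C4 → Bb3 → Ab3.
From Ab3 the diatonic shape gives Ab3 Eb4 F4 G4.

Ab3 Eb4 F4 G4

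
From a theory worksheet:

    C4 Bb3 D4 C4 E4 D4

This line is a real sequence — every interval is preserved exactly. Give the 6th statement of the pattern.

With a 2-note motive the entries are C4, D4, E4, each up a 2nd from the previous.
Extending up a 2nd: F#4 → G#4 → A#4.
Statement 6 starts on A#4 and keeps the same exact contour: A#4 G#4.

A#4 G#4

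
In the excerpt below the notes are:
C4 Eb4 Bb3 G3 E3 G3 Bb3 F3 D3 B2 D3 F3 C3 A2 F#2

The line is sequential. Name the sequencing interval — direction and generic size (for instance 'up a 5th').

Unit = 5 notes; the statements start on C4, G3, D3, moving down a 4th each time.
C4 to G3 is down a 4th.

down a 4th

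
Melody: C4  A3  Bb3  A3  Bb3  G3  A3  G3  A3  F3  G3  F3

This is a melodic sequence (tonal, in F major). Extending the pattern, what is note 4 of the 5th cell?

With 4-note cells, note 4 of each statement runs A3, G3, F3.
Extending down a 2nd: E3 → D3.

D3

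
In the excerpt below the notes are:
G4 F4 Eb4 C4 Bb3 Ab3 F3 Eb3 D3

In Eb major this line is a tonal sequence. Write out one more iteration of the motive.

Bb2 Ab2 G2

The 3-note cells begin on G4, C4, F3 — each down a 5th from the last.
From Bb2 the diatonic shape gives Bb2 Ab2 G2.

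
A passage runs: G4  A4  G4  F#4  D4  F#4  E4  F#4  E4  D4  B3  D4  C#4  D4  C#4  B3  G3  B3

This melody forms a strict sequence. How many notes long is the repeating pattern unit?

18 notes total. Splitting into 3 groups of 6:
G4 A4 G4 F#4 D4 F#4 | E4 F#4 E4 D4 B3 D4 | C#4 D4 C#4 B3 G3 B3
That's a consistent down a 3rd shift per cell, and no other grouping gives one.

6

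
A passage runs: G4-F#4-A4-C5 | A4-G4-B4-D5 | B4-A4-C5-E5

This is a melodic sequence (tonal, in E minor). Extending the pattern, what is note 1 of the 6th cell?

Grouping in 4s, the 1st note of each cell is G4, A4, B4.
Each moves up a 2nd. Continuing: C5 → D5 → E5.

E5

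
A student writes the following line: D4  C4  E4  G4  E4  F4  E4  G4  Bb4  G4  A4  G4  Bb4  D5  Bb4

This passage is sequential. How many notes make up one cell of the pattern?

15 notes total. Splitting into 3 groups of 5:
D4 C4 E4 G4 E4 | F4 E4 G4 Bb4 G4 | A4 G4 Bb4 D5 Bb4
That's a consistent up a 3rd shift per cell, and no other grouping gives one.

5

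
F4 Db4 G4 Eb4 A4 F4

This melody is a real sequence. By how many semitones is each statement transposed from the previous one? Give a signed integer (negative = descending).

2

With a 2-note motive the entries are F4, G4, A4, each up a 2nd from the previous.
Counting half-steps from F4 to G4: 2.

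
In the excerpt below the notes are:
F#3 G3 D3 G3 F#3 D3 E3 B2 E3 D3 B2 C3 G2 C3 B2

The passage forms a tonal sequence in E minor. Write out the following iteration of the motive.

With a 5-note motive the entries are F#3, D3, B2, each down a 3rd from the previous.
So cell 4 is G2 A2 E2 A2 G2.

G2 A2 E2 A2 G2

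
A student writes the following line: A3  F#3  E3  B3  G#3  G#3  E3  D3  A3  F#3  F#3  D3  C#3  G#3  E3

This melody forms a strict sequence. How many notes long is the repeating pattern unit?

5

Try groups of 5 (3 cells in 15 notes):
A3 F#3 E3 B3 G#3 | G#3 E3 D3 A3 F#3 | F#3 D3 C#3 G#3 E3
Each cell is the previous one down a 2nd — so the unit is 5 notes.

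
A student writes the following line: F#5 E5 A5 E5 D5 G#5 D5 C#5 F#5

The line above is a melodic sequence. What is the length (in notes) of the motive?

3

9 notes total. Splitting into 3 groups of 3:
F#5 E5 A5 | E5 D5 G#5 | D5 C#5 F#5
Each cell is the previous one down a 2nd — so the unit is 3 notes.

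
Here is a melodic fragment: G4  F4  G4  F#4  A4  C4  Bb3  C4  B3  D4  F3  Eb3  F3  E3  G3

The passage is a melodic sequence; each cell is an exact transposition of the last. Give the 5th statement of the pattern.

With a 5-note motive the entries are G4, C4, F3, each down a 5th from the previous.
Continuing the starts: Bb2 → Eb2.
Statement 5 starts on Eb2 and keeps the same exact contour: Eb2 Db2 Eb2 D2 F2.

Eb2 Db2 Eb2 D2 F2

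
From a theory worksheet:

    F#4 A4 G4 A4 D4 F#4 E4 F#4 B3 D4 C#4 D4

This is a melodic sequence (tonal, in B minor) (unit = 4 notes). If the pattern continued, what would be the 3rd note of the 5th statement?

Grouping in 4s, the 3rd note of each cell is G4, E4, C#4.
Extending down a 3rd: A3 → F#3.

F#3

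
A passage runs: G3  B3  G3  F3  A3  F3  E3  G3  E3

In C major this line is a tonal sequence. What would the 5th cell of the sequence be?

With a 3-note motive the entries are G3, F3, E3, each down a 2nd from the previous.
Carrying on: D3 → C3.
Statement 5 starts on C3 and keeps the same diatonic contour: C3 E3 C3.

C3 E3 C3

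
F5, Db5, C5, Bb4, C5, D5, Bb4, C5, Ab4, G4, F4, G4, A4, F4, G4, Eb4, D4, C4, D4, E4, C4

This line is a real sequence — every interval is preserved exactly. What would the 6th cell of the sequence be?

E3 C3 B2 A2 B2 C#3 A2

With a 7-note motive the entries are F5, C5, G4, each down a 4th from the previous.
Extending down a 4th: D4 → A3 → E3.
So cell 6 is E3 C3 B2 A2 B2 C#3 A2.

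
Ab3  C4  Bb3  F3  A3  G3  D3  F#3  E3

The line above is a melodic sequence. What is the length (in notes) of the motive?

3

There are 9 notes; a 3-note unit gives 3 cells:
Ab3 C4 Bb3 | F3 A3 G3 | D3 F#3 E3
Every group is a transposition down a 3rd of the one before; no shorter unit works.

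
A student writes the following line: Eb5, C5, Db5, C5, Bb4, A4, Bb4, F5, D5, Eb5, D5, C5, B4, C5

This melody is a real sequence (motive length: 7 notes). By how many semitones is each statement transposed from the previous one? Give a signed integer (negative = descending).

With a 7-note motive the entries are Eb5, F5, each up a 2nd from the previous.
Eb5 to F5 spans +2 semitones.

2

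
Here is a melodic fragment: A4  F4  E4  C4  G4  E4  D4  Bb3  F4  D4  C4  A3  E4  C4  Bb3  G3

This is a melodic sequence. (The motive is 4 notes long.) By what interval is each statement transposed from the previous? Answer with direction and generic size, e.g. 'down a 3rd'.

down a 2nd

Taking 4-note groups, the heads are A4, G4, F4, E4: the pattern moves down a 2nd.
From A4 to G4: down a 2nd.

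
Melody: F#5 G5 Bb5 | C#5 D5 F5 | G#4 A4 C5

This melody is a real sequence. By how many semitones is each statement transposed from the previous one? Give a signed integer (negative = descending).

With a 3-note motive the entries are F#5, C#5, G#4, each down a 4th from the previous.
F#5 to C#5 spans -5 semitones.

-5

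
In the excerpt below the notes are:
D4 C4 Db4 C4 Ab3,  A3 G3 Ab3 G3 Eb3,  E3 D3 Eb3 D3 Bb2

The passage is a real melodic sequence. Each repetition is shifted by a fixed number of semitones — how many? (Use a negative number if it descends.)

-5

With a 5-note motive the entries are D4, A3, E3, each down a 4th from the previous.
D4 to A3 spans -5 semitones.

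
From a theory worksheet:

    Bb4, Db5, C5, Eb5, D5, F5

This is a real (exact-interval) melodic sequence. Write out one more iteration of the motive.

E5 G5

The 2-note cells begin on Bb4, C5, D5 — each up a 2nd from the last.
Statement 4 starts on E5 and keeps the same exact contour: E5 G5.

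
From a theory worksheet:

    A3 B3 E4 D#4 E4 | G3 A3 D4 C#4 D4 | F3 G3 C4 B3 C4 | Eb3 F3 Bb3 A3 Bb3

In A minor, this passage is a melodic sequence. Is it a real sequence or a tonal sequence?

real

Each cell has the same semitone pattern (2, 5, -1, 1) — intervals are preserved exactly.
And D#4 lies outside A minor, so the sequence is real rather than tonal.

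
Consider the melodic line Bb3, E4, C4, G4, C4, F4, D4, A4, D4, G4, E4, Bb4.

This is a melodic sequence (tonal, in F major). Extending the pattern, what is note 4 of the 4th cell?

C5

The unit is 4 notes. Position-4 pitches of the 3 shown cells: G4, A4, Bb4.
One more up a 2nd gives C5.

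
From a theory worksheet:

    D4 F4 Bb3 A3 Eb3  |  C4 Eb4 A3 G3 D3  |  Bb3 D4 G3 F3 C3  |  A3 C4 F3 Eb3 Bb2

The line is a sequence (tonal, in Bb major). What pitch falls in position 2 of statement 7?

G3

With 5-note cells, note 2 of each statement runs F4, Eb4, D4, C4.
Carrying that down a 2nd forward: Bb3 → A3 → G3.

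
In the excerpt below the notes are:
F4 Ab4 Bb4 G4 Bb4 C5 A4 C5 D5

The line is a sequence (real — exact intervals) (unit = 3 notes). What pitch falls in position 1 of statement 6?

The unit is 3 notes. Position-1 pitches of the 3 shown cells: F4, G4, A4.
Carrying that up a 2nd forward: B4 → C#5 → D#5.

D#5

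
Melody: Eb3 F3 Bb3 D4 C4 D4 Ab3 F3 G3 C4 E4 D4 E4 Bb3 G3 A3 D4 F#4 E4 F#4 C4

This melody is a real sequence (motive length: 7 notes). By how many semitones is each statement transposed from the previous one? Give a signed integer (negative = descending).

2

The 7-note cells begin on Eb3, F3, G3 — each up a 2nd from the last.
Eb3 to F3 spans +2 semitones.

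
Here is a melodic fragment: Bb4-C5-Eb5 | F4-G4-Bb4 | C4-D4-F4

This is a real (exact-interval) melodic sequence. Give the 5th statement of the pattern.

D3 E3 G3

The 3-note cells begin on Bb4, F4, C4 — each down a 4th from the last.
Extending down a 4th: G3 → D3.
From D3 the exact shape gives D3 E3 G3.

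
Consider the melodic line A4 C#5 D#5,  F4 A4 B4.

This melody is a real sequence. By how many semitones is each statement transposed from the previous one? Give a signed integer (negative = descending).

-4

The 3-note cells begin on A4, F4 — each down a 3rd from the last.
Counting half-steps from A4 to F4: -4.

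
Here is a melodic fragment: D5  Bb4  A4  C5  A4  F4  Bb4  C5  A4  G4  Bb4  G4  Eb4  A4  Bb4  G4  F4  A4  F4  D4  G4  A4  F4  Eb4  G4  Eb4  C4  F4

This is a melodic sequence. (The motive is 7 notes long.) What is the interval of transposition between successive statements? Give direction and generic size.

down a 2nd

The 7-note cells begin on D5, C5, Bb4, A4 — each down a 2nd from the last.
From D5 to C5: down a 2nd.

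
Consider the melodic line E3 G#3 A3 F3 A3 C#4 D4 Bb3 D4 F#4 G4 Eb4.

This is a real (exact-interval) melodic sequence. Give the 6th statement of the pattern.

F5 A5 Bb5 Gb5

Unit = 4 notes; the statements start on E3, A3, D4, moving up a 4th each time.
Carrying on: G4 → C5 → F5.
Statement 6 starts on F5 and keeps the same exact contour: F5 A5 Bb5 Gb5.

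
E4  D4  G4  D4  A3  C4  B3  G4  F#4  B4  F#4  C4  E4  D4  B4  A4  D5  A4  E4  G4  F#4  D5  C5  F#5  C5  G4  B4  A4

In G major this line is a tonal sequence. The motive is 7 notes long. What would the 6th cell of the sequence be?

A5 G5 C6 G5 D5 F#5 E5

With a 7-note motive the entries are E4, G4, B4, D5, each up a 3rd from the previous.
Continuing the starts: F#5 → A5.
Statement 6 starts on A5 and keeps the same diatonic contour: A5 G5 C6 G5 D5 F#5 E5.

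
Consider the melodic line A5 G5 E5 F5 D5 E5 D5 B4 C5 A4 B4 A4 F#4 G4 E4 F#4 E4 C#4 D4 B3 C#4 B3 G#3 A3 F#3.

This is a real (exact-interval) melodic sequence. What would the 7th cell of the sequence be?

Taking 5-note groups, the heads are A5, E5, B4, F#4, C#4: the pattern moves down a 4th.
Continuing the starts: G#3 → D#3.
From D#3 the exact shape gives D#3 C#3 A#2 B2 G#2.

D#3 C#3 A#2 B2 G#2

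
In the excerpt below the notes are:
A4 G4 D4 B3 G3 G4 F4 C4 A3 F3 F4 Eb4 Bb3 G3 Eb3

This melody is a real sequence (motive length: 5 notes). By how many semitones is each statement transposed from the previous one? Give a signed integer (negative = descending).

The 5-note cells begin on A4, G4, F4 — each down a 2nd from the last.
A4→G4 is 67 − 69 = -2 semitones.

-2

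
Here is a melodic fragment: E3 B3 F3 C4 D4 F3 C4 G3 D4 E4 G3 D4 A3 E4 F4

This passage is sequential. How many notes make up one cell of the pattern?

Try groups of 5 (3 cells in 15 notes):
E3 B3 F3 C4 D4 | F3 C4 G3 D4 E4 | G3 D4 A3 E4 F4
Each cell is the previous one up a 2nd — so the unit is 5 notes.

5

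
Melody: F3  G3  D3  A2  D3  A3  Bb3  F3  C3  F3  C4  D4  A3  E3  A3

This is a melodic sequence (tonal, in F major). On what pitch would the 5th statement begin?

G4

Taking 5-note groups, the heads are F3, A3, C4: the pattern moves up a 3rd.
Extending the heads up a 3rd: E4 → G4.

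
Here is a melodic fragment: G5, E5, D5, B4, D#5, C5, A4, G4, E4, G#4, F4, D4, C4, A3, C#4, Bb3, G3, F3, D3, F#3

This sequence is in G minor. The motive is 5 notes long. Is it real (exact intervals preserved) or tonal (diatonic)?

real

Each cell has the same semitone pattern (-3, -2, -3, 4) — intervals are preserved exactly.
And E5 lies outside G minor, so the sequence is real rather than tonal.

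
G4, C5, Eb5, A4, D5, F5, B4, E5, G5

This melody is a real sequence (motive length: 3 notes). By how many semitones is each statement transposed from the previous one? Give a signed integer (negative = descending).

Unit = 3 notes; the statements start on G4, A4, B4, moving up a 2nd each time.
G4 to A4 spans +2 semitones.

2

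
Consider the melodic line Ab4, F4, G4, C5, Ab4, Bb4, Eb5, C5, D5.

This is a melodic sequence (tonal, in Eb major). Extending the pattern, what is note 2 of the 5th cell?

G5

The unit is 3 notes. Position-2 pitches of the 3 shown cells: F4, Ab4, C5.
Extending up a 3rd: Eb5 → G5.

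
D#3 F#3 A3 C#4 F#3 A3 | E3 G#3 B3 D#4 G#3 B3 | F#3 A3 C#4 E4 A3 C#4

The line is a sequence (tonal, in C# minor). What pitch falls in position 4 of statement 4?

F#4

The unit is 6 notes. Position-4 pitches of the 3 shown cells: C#4, D#4, E4.
One more up a 2nd gives F#4.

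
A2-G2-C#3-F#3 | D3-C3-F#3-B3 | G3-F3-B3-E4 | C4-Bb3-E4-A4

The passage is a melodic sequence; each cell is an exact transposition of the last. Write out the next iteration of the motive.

Unit = 4 notes; the statements start on A2, D3, G3, C4, moving up a 4th each time.
From F4 the exact shape gives F4 Eb4 A4 D5.

F4 Eb4 A4 D5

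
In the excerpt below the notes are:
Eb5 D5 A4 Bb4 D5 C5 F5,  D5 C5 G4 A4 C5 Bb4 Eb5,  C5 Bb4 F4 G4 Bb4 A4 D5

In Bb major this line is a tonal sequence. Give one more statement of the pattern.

Bb4 A4 Eb4 F4 A4 G4 C5

Unit = 7 notes; the statements start on Eb5, D5, C5, moving down a 2nd each time.
From Bb4 the diatonic shape gives Bb4 A4 Eb4 F4 A4 G4 C5.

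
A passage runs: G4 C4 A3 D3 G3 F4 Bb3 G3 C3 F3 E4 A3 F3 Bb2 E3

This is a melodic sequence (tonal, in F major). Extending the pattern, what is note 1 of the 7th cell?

A3

Grouping in 5s, the 1st note of each cell is G4, F4, E4.
Carrying that down a 2nd forward: D4 → C4 → Bb3 → A3.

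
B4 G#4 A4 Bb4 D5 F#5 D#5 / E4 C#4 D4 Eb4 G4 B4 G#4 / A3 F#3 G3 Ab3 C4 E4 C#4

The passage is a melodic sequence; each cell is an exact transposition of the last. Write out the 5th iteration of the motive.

G2 E2 F2 Gb2 Bb2 D3 B2

With a 7-note motive the entries are B4, E4, A3, each down a 5th from the previous.
Extending down a 5th: D3 → G2.
Statement 5 starts on G2 and keeps the same exact contour: G2 E2 F2 Gb2 Bb2 D3 B2.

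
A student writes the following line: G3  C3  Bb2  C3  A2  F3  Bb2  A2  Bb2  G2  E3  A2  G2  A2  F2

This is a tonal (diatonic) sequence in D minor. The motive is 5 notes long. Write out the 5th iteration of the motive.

Taking 5-note groups, the heads are G3, F3, E3: the pattern moves down a 2nd.
Extending down a 2nd: D3 → C3.
From C3 the diatonic shape gives C3 F2 E2 F2 D2.

C3 F2 E2 F2 D2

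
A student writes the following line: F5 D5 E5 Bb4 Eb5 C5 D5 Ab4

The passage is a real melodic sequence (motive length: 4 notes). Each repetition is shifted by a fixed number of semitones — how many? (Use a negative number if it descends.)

-2

With a 4-note motive the entries are F5, Eb5, each down a 2nd from the previous.
Counting half-steps from F5 to Eb5: -2.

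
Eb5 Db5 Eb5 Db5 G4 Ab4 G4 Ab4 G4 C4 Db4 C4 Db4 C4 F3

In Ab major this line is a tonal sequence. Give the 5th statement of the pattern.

C3 Bb2 C3 Bb2 Eb2

Taking 5-note groups, the heads are Eb5, Ab4, Db4: the pattern moves down a 5th.
Extending down a 5th: G3 → C3.
Statement 5 starts on C3 and keeps the same diatonic contour: C3 Bb2 C3 Bb2 Eb2.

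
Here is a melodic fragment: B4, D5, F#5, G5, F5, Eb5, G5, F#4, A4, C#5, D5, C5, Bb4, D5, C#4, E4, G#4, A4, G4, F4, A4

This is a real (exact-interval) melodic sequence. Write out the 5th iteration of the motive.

D#3 F#3 A#3 B3 A3 G3 B3

Unit = 7 notes; the statements start on B4, F#4, C#4, moving down a 4th each time.
Extending down a 4th: G#3 → D#3.
So cell 5 is D#3 F#3 A#3 B3 A3 G3 B3.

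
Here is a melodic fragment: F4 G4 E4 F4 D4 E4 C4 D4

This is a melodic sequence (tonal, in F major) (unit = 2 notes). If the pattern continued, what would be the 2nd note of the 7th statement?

The unit is 2 notes. Position-2 pitches of the 4 shown cells: G4, F4, E4, D4.
Extending down a 2nd: C4 → Bb3 → A3.

A3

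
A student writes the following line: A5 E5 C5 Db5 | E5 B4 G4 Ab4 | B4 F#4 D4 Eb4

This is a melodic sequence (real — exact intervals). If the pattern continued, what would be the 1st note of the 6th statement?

The unit is 4 notes. Position-1 pitches of the 3 shown cells: A5, E5, B4.
Carrying that down a 4th forward: F#4 → C#4 → G#3.

G#3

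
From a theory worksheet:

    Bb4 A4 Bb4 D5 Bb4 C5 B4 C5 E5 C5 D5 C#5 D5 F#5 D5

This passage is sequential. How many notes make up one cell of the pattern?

There are 15 notes; a 5-note unit gives 3 cells:
Bb4 A4 Bb4 D5 Bb4 | C5 B4 C5 E5 C5 | D5 C#5 D5 F#5 D5
Each cell is the previous one up a 2nd — so the unit is 5 notes.

5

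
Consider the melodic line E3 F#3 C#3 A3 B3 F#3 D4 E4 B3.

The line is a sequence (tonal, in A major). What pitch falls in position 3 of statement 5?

With 3-note cells, note 3 of each statement runs C#3, F#3, B3.
Each moves up a 4th. Continuing: E4 → A4.

A4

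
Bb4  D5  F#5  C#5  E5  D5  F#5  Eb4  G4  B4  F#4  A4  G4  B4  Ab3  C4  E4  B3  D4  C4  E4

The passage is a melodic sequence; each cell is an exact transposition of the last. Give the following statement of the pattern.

Db3 F3 A3 E3 G3 F3 A3

The 7-note cells begin on Bb4, Eb4, Ab3 — each down a 5th from the last.
From Db3 the exact shape gives Db3 F3 A3 E3 G3 F3 A3.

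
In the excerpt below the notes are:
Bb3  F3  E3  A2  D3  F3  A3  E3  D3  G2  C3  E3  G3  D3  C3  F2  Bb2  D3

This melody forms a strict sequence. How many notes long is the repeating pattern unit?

Try groups of 6 (3 cells in 18 notes):
Bb3 F3 E3 A2 D3 F3 | A3 E3 D3 G2 C3 E3 | G3 D3 C3 F2 Bb2 D3
Each cell is the previous one down a 2nd — so the unit is 6 notes.

6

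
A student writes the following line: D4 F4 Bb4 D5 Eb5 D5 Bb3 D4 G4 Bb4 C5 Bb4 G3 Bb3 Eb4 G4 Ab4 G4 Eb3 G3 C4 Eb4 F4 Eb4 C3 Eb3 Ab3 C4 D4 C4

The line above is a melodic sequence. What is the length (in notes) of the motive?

6

There are 30 notes; a 6-note unit gives 5 cells:
D4 F4 Bb4 D5 Eb5 D5 | Bb3 D4 G4 Bb4 C5 Bb4 | G3 Bb3 Eb4 G4 Ab4 G4 | Eb3 G3 C4 Eb4 F4 Eb4 | C3 Eb3 Ab3 C4 D4 C4
Every group is a transposition down a 3rd of the one before; no shorter unit works.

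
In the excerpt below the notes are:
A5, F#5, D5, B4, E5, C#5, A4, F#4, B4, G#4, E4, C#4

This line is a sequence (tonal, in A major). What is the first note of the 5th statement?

C#4

With a 4-note motive the entries are A5, E5, B4, each down a 4th from the previous.
Continuing: F#4 → C#4. Statement 5 starts on C#4.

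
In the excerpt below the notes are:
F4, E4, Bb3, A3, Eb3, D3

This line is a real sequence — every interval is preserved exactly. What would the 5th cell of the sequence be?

The 2-note cells begin on F4, Bb3, Eb3 — each down a 5th from the last.
Carrying on: Ab2 → Db2.
So cell 5 is Db2 C2.

Db2 C2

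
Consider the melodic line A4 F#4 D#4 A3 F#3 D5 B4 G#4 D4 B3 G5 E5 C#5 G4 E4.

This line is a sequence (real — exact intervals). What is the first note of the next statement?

C6

Unit = 5 notes; the statements start on A4, D5, G5, moving up a 4th each time.
The next head, up a 4th from G5, is C6.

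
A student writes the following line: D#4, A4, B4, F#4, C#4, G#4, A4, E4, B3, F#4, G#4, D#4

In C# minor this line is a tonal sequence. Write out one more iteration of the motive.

Taking 4-note groups, the heads are D#4, C#4, B3: the pattern moves down a 2nd.
From A3 the diatonic shape gives A3 E4 F#4 C#4.

A3 E4 F#4 C#4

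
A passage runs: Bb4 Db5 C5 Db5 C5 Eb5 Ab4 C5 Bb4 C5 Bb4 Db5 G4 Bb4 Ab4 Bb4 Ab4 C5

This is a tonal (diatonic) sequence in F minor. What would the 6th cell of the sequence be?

The 6-note cells begin on Bb4, Ab4, G4 — each down a 2nd from the last.
Extending down a 2nd: F4 → Eb4 → Db4.
Statement 6 starts on Db4 and keeps the same diatonic contour: Db4 F4 Eb4 F4 Eb4 G4.

Db4 F4 Eb4 F4 Eb4 G4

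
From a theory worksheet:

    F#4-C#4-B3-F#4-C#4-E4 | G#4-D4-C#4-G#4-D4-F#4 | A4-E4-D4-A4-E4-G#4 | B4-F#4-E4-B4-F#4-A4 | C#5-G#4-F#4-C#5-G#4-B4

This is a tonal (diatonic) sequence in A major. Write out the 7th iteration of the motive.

E5 B4 A4 E5 B4 D5

Unit = 6 notes; the statements start on F#4, G#4, A4, B4, C#5, moving up a 2nd each time.
Continuing the starts: D5 → E5.
Statement 7 starts on E5 and keeps the same diatonic contour: E5 B4 A4 E5 B4 D5.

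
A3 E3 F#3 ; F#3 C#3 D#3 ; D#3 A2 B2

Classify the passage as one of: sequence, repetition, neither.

Each 3-note cell is the previous one transposed down a 3rd.

sequence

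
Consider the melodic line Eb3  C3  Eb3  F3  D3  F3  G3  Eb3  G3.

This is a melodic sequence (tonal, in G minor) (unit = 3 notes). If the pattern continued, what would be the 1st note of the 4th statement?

With 3-note cells, note 1 of each statement runs Eb3, F3, G3.
One more up a 2nd gives A3.

A3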